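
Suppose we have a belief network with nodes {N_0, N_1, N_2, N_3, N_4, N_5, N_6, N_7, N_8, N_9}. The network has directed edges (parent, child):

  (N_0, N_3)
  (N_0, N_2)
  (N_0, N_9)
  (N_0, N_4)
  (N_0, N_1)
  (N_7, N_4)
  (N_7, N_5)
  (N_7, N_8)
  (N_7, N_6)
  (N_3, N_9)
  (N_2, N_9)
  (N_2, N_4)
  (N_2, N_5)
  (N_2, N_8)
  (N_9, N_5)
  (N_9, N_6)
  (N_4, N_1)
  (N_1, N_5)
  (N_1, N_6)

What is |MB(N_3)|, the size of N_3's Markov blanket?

3

Pa(N_3) = {N_0}.
N_3 has child N_9.
Parents of each child, excluding N_3:
  parents(N_9) \ {N_3} = {N_0, N_2}.
MB(N_3) = {N_0, N_2, N_9}, which has 3 nodes.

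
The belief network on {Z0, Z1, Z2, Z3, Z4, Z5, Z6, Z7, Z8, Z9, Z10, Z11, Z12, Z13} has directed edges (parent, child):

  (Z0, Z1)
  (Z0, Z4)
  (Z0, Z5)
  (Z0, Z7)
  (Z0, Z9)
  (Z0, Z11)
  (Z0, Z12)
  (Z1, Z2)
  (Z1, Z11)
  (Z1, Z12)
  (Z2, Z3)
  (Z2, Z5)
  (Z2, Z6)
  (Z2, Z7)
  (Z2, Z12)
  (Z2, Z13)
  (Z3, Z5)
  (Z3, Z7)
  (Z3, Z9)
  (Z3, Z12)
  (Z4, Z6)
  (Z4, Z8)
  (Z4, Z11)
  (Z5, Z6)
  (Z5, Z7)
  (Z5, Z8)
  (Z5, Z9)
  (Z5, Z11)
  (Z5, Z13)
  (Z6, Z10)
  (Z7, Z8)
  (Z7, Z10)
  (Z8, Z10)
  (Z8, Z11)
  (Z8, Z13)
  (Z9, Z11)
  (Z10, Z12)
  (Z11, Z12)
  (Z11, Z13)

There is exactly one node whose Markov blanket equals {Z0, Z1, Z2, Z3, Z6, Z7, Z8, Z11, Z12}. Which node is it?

Z10

The target node must have every member of {Z0, Z1, Z2, Z3, Z6, Z7, Z8, Z11, Z12} as a parent, child, or co-parent, and no others.
Parents of Z10: Z6, Z7, Z8; children: Z12; co-parents: Z0, Z1, Z2, Z3, Z11.
These exactly cover the given set, so the node is Z10.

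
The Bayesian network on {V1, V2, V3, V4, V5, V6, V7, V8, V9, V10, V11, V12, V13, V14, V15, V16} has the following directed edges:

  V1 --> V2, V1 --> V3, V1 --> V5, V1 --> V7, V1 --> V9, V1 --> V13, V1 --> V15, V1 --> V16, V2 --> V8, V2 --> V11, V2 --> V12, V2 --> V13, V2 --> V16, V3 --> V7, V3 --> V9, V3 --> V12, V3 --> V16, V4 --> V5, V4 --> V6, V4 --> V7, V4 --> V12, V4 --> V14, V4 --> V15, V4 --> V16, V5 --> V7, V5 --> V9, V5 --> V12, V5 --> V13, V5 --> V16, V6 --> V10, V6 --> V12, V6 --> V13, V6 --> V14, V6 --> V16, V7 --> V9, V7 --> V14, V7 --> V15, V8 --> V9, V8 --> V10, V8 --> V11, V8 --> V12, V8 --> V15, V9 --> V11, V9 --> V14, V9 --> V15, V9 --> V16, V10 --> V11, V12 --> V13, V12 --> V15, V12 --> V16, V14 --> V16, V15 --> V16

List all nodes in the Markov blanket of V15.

{V1, V2, V3, V4, V5, V6, V7, V8, V9, V12, V14, V16}

A node's Markov blanket = Pa ∪ Ch ∪ (parents of Ch other than the node itself).
V15 has parents V1, V4, V7, V8, V9, V12.
V15's children: V16.
For each child, the remaining parents (spouses of V15):
  V16's other parents are V1, V2, V3, V4, V5, V6, V9, V12, V14.
Union: {V1, V4, V7, V8, V9, V12} ∪ {V16} ∪ {V1, V2, V3, V4, V5, V6, V9, V12, V14} = {V1, V2, V3, V4, V5, V6, V7, V8, V9, V12, V14, V16}.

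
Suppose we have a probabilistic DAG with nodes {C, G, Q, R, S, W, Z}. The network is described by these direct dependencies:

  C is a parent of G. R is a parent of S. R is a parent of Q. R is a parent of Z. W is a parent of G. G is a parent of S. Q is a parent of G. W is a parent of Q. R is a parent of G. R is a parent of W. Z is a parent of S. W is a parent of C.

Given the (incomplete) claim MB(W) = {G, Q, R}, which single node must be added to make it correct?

The Markov blanket of a node is its parents, its children, and the other parents of its children.
Pa(W) = {R}.
Ch(W) = {C, G, Q}.
Parents of each child, excluding W:
  C: no additional parents.
  parents(Q) \ {W} = {R}.
  G also has parents C, Q, R.
MB(W) = {C, G, Q, R}.
Comparing with the claimed set, C is missing.

C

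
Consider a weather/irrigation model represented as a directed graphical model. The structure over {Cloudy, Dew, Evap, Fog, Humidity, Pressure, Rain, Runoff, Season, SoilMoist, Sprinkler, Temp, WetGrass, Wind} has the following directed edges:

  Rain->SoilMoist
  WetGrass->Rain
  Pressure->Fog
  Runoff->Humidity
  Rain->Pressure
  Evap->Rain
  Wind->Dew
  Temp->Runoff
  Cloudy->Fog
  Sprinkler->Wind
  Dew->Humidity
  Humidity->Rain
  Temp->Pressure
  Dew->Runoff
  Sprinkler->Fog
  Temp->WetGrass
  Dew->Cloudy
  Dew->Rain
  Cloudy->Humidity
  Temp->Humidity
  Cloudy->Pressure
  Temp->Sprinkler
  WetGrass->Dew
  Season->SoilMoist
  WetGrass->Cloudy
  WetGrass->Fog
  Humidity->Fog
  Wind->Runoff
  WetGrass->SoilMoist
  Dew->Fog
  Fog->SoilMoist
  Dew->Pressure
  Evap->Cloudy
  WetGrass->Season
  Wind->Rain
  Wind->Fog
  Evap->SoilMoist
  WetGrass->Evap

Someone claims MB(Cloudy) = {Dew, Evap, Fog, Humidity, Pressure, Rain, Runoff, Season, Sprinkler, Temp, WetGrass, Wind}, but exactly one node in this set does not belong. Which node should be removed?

Season

Recall MB(v) = parents ∪ children ∪ spouses, where spouses are the other parents of v's children.
Cloudy's parents: Dew, Evap, WetGrass.
Cloudy has children Fog, Humidity, Pressure.
For each child, the remaining parents (spouses of Cloudy):
  parents(Humidity) \ {Cloudy} = {Dew, Runoff, Temp}.
  Pressure's other parents are Dew, Rain, Temp.
  Fog also has parents Dew, Humidity, Pressure, Sprinkler, WetGrass, Wind.
MB(Cloudy) = {Dew, Evap, Fog, Humidity, Pressure, Rain, Runoff, Sprinkler, Temp, WetGrass, Wind}.
Season is neither a parent, child, nor co-parent of Cloudy, so it does not belong.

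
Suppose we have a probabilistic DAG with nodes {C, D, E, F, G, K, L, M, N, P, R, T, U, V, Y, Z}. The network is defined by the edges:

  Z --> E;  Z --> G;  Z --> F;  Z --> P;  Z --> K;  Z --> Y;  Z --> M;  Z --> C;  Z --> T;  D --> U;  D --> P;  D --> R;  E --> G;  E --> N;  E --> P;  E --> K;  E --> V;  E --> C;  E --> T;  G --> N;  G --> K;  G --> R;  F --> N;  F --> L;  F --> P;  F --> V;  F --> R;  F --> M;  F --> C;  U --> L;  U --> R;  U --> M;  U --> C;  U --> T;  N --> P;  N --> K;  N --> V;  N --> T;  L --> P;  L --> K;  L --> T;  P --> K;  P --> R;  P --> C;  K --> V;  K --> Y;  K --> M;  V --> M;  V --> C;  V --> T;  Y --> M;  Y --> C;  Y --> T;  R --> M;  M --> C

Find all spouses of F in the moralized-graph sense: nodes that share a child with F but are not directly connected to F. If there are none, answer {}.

{D, E, G, K, U, Y}

Children of F: C, L, M, N, P, R, V.
  parents(N) \ {F} = {E, G}.
  L also has parent U.
  parents(P) \ {F} = {D, E, L, N, Z}.
  parents(V) \ {F} = {E, K, N}.
  R also has parents D, G, P, U.
  parents(M) \ {F} = {K, R, U, V, Y, Z}.
  C's other parents are E, M, P, U, V, Y, Z.
Excluding nodes already adjacent to F (C, L, M, N, P, R, V, Z), the co-parent-only contribution is {D, E, G, K, U, Y}.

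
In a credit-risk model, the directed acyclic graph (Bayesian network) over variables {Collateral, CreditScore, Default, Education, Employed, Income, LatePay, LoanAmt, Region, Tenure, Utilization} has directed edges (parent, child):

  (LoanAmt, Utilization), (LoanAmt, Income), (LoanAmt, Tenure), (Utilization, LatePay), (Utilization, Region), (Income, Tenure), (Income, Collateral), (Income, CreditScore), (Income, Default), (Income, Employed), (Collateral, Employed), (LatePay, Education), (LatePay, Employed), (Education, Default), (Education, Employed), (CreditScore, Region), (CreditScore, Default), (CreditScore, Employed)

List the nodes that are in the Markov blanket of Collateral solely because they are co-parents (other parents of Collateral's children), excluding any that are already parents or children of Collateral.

{CreditScore, Education, LatePay}

Children of Collateral: Employed.
  parents(Employed) \ {Collateral} = {CreditScore, Education, Income, LatePay}.
Excluding nodes already adjacent to Collateral (Employed, Income), the co-parent-only contribution is {CreditScore, Education, LatePay}.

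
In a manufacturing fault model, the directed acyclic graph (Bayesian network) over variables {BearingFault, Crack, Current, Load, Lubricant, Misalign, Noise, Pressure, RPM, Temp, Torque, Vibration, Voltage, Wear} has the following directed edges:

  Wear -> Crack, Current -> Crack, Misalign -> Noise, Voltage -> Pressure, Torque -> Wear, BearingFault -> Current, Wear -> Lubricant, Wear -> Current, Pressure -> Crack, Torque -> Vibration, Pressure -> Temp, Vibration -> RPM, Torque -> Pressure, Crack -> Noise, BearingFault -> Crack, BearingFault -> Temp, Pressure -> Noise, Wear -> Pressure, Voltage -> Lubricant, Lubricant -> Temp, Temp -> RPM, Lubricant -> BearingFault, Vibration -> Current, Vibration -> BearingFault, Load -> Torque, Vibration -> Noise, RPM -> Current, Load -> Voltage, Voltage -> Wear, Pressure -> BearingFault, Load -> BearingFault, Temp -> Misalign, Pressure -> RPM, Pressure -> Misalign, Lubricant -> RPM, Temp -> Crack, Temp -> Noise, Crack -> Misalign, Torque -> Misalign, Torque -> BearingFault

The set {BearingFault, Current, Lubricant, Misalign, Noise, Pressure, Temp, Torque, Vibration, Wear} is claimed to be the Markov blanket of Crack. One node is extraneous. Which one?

Lubricant

Crack's parents: BearingFault, Current, Pressure, Temp, Wear.
Children of Crack: Misalign, Noise.
Parents of each child, excluding Crack:
  Misalign: Pressure, Temp, Torque
  Noise: Misalign, Pressure, Temp, Vibration
MB(Crack) = {BearingFault, Current, Misalign, Noise, Pressure, Temp, Torque, Vibration, Wear}.
Lubricant is neither a parent, child, nor co-parent of Crack, so it does not belong.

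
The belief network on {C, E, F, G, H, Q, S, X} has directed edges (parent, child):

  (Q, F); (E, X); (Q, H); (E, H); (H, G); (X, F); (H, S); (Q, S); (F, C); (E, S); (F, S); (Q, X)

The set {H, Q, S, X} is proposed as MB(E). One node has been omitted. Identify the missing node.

Recall MB(v) = parents ∪ children ∪ spouses, where spouses are the other parents of v's children.
Parents of E: none.
E has children H, S, X.
For each child, the remaining parents (spouses of E):
  H: Q
  X: Q
  S: F, H, Q
MB(E) = {F, H, Q, S, X}.
Comparing with the claimed set, F is missing.

F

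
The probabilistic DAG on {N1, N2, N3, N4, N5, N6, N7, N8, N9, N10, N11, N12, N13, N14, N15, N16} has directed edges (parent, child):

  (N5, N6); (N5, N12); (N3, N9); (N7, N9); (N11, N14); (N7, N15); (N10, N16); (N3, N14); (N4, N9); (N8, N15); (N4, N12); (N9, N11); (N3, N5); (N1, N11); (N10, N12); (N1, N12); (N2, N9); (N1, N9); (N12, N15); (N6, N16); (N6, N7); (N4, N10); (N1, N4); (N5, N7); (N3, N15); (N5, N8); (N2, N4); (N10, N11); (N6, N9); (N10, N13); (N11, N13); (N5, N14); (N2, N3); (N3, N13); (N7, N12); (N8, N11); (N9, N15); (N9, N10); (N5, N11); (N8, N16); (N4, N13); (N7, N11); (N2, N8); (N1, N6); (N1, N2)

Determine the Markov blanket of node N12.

{N1, N3, N4, N5, N7, N8, N9, N10, N15}

Recall MB(v) = parents ∪ children ∪ spouses, where spouses are the other parents of v's children.
N12's children: N15.
Pa(N12) = {N1, N4, N5, N7, N10}.
Co-parents of N12 (other parents of its children):
  parents(N15) \ {N12} = {N3, N7, N8, N9}.
MB(N12) = {N1, N3, N4, N5, N7, N8, N9, N10, N15}.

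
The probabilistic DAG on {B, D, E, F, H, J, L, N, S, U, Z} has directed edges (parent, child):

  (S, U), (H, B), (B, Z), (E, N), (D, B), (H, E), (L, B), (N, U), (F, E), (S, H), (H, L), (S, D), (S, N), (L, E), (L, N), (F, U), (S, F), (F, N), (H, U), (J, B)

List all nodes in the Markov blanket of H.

{B, D, E, F, J, L, N, S, U}

By definition, MB(H) is built from H's parents, H's children, and the co-parents of H.
H's children: B, E, L, U.
Pa(H) = {S}.
Co-parents of H (other parents of its children):
  L: no additional parents.
  B's other parents are D, J, L.
  E's other parents are F, L.
  parents(U) \ {H} = {F, N, S}.
Taking the union gives {B, D, E, F, J, L, N, S, U}.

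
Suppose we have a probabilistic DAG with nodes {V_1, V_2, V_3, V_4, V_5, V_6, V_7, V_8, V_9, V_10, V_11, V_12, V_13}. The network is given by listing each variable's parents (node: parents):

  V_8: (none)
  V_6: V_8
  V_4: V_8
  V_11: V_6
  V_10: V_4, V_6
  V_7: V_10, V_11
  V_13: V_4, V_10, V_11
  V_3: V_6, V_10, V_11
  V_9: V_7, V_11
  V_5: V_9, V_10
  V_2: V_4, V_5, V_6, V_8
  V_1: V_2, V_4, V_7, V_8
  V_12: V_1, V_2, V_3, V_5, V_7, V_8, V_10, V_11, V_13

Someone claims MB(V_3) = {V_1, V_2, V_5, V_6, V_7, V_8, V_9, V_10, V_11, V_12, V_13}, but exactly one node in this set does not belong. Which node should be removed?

V_9

A node's Markov blanket = Pa ∪ Ch ∪ (parents of Ch other than the node itself).
Children of V_3: V_12.
V_3's parents: V_6, V_10, V_11.
Parents of each child, excluding V_3:
  V_12 also has parents V_1, V_2, V_5, V_7, V_8, V_10, V_11, V_13.
MB(V_3) = {V_1, V_2, V_5, V_6, V_7, V_8, V_10, V_11, V_12, V_13}.
V_9 is neither a parent, child, nor co-parent of V_3, so it does not belong.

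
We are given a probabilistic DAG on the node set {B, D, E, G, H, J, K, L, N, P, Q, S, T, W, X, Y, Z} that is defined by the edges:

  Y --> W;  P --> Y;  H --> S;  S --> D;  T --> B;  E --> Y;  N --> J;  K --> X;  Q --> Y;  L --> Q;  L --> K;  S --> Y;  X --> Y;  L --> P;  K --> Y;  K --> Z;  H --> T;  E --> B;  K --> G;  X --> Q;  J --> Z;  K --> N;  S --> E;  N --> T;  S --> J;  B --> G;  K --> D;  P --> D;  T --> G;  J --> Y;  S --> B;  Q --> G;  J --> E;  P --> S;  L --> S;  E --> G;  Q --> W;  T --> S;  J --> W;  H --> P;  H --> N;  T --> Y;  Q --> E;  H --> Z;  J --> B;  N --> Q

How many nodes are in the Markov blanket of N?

Ch(N) = {J, Q, T}.
N's parents: H, K.
Parents of each child, excluding N:
  parents(T) \ {N} = {H}.
  parents(Q) \ {N} = {L, X}.
  J's other parent is S.
MB(N) = {H, J, K, L, Q, S, T, X}, which has 8 nodes.

8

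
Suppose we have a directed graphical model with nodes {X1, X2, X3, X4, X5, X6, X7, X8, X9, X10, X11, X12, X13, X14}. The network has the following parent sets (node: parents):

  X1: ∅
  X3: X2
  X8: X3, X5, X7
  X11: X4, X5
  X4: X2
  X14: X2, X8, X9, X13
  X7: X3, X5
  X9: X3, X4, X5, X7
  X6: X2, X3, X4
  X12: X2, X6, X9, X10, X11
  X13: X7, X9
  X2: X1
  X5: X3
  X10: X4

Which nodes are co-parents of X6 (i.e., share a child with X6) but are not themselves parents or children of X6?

{X9, X10, X11}

Children of X6: X12.
  X12's other parents are X2, X9, X10, X11.
Excluding nodes already adjacent to X6 (X2, X3, X4, X12), the co-parent-only contribution is {X9, X10, X11}.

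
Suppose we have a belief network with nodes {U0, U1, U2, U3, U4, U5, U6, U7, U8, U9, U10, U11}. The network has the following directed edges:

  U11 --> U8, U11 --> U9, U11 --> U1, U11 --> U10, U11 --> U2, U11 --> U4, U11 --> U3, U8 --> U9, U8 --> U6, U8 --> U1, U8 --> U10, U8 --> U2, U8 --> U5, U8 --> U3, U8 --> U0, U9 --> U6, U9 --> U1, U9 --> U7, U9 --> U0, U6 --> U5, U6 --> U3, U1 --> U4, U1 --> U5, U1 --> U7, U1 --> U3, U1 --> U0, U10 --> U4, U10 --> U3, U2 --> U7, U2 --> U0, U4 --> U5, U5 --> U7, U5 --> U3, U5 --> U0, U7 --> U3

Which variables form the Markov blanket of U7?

{U1, U2, U3, U5, U6, U8, U9, U10, U11}

Recall MB(v) = parents ∪ children ∪ spouses, where spouses are the other parents of v's children.
Ch(U7) = {U3}.
U7's parents: U1, U2, U5, U9.
For each child, the remaining parents (spouses of U7):
  U3: U1, U5, U6, U8, U10, U11
So the Markov blanket of U7 is {U1, U2, U3, U5, U6, U8, U9, U10, U11}.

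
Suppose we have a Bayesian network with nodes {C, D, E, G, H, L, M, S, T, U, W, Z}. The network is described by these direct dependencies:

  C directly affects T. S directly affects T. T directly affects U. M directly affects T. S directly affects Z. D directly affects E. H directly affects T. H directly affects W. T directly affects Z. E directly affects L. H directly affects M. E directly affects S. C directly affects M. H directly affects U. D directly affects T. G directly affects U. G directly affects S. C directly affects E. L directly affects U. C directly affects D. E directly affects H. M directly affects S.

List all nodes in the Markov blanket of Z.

{S, T}

Parents of Z: S, T.
Z has no children.
With no children, Z has no spouses; the co-parent set is empty.
So the Markov blanket of Z is {S, T}.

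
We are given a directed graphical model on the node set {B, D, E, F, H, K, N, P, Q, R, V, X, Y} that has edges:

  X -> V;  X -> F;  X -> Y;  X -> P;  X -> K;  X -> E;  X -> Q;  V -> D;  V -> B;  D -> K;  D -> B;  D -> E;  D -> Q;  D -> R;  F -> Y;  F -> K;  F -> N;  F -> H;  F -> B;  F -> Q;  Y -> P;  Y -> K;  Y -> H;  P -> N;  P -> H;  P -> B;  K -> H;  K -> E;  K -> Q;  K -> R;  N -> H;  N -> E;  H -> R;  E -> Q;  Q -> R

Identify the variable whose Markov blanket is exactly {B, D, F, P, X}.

The target node must have every member of {B, D, F, P, X} as a parent, child, or co-parent, and no others.
Parents of V: X; children: B, D; co-parents: D, F, P.
These exactly cover the given set, so the node is V.

V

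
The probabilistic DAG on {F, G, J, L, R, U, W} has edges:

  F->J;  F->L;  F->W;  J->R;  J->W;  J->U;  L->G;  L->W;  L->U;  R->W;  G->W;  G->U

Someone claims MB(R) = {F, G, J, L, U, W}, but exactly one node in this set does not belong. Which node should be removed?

U

R has parent J.
Children of R: W.
Co-parents of R (other parents of its children):
  W's other parents are F, G, J, L.
MB(R) = {F, G, J, L, W}.
U is neither a parent, child, nor co-parent of R, so it does not belong.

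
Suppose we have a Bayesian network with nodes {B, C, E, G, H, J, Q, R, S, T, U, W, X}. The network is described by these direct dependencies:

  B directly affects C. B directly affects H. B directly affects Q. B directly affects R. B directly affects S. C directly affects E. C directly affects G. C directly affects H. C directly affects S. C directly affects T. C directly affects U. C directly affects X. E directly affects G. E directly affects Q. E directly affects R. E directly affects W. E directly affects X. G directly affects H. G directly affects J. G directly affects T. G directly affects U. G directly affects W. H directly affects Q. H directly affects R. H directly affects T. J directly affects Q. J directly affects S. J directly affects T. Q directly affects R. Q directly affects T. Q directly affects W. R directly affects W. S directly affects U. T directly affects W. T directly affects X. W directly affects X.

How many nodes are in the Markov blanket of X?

4

Recall MB(v) = parents ∪ children ∪ spouses, where spouses are the other parents of v's children.
X has no children.
X's parents: C, E, T, W.
With no children, X has no spouses; the co-parent set is empty.
MB(X) = {C, E, T, W}, which has 4 nodes.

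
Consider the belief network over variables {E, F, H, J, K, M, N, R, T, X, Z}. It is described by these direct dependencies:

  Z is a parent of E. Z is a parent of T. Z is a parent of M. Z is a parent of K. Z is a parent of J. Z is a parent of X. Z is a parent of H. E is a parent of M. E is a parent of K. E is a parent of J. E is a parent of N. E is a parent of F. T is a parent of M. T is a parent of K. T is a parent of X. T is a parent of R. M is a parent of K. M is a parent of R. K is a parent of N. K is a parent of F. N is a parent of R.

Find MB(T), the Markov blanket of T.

{E, K, M, N, R, X, Z}

A node's Markov blanket = Pa ∪ Ch ∪ (parents of Ch other than the node itself).
T has parent Z.
Children of T: K, M, R, X.
For each child, the remaining parents (spouses of T):
  M: E, Z
  K: E, M, Z
  X: Z
  R: M, N
MB(T) = {E, K, M, N, R, X, Z}.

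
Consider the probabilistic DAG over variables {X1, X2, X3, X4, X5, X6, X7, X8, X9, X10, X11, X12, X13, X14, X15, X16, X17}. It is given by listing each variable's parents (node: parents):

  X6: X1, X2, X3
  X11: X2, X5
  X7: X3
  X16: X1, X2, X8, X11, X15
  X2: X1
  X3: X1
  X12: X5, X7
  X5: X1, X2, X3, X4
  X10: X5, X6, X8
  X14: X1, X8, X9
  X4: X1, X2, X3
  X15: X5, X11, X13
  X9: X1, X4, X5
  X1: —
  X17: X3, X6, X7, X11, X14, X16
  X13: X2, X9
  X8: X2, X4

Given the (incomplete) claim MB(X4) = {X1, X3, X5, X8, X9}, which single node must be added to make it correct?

Children of X4: X5, X8, X9.
X4's parents: X1, X2, X3.
For each child, the remaining parents (spouses of X4):
  X5: X1, X2, X3
  X8: X2
  X9: X1, X5
MB(X4) = {X1, X2, X3, X5, X8, X9}.
Comparing with the claimed set, X2 is missing.

X2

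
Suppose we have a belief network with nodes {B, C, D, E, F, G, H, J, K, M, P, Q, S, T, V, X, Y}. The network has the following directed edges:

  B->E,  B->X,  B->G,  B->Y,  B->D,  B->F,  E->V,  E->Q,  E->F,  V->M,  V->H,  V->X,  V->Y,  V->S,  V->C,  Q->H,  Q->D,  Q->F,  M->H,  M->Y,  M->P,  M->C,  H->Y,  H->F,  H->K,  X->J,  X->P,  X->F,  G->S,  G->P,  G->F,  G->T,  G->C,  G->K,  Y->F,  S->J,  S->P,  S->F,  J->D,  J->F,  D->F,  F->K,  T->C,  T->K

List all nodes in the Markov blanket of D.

{B, E, F, G, H, J, Q, S, X, Y}

A node's Markov blanket = Pa ∪ Ch ∪ (parents of Ch other than the node itself).
D's children: F.
D's parents: B, J, Q.
Co-parents of D (other parents of its children):
  F's other parents are B, E, G, H, J, Q, S, X, Y.
Union: {B, J, Q} ∪ {F} ∪ {B, E, G, H, J, Q, S, X, Y} = {B, E, F, G, H, J, Q, S, X, Y}.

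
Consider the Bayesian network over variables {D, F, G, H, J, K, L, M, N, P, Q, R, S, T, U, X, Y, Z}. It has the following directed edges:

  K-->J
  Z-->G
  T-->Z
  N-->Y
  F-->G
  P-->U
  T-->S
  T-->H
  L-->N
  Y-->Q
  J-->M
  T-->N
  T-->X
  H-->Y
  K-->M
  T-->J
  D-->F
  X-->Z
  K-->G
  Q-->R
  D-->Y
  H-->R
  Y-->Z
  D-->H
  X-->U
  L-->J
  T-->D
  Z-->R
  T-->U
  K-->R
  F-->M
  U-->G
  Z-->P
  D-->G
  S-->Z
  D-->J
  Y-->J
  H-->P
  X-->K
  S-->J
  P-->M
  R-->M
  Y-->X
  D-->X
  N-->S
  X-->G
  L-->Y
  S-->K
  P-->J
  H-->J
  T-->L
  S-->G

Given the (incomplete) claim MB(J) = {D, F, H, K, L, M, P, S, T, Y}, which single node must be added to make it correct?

Pa(J) = {D, H, K, L, P, S, T, Y}.
Ch(J) = {M}.
For each child, the remaining parents (spouses of J):
  M also has parents F, K, P, R.
MB(J) = {D, F, H, K, L, M, P, R, S, T, Y}.
Comparing with the claimed set, R is missing.

R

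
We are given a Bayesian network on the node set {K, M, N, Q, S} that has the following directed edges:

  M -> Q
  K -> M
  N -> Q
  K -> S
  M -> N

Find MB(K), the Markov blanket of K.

{M, S}

Recall MB(v) = parents ∪ children ∪ spouses, where spouses are the other parents of v's children.
Children of K: M, S.
K has no parents.
Co-parents of K (other parents of its children):
  M: —
  S: —
So the Markov blanket of K is {M, S}.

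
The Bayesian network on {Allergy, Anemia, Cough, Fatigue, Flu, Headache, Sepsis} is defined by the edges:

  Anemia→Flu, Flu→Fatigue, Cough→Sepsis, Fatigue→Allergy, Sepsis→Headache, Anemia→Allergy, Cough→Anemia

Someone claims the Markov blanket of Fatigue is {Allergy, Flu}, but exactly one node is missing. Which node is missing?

By definition, MB(Fatigue) is built from Fatigue's parents, Fatigue's children, and the co-parents of Fatigue.
Parents of Fatigue: Flu.
Fatigue's children: Allergy.
Other parents of Fatigue's children:
  Allergy: Anemia
MB(Fatigue) = {Allergy, Anemia, Flu}.
Comparing with the claimed set, Anemia is missing.

Anemia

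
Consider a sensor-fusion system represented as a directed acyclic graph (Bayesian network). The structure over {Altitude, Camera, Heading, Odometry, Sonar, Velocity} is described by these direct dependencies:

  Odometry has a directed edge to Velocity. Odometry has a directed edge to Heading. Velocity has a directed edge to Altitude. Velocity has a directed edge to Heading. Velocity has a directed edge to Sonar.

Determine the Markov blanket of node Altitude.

Ch(Altitude) = {}.
Pa(Altitude) = {Velocity}.
With no children, Altitude has no spouses; the co-parent set is empty.
MB(Altitude) = {Velocity}.

{Velocity}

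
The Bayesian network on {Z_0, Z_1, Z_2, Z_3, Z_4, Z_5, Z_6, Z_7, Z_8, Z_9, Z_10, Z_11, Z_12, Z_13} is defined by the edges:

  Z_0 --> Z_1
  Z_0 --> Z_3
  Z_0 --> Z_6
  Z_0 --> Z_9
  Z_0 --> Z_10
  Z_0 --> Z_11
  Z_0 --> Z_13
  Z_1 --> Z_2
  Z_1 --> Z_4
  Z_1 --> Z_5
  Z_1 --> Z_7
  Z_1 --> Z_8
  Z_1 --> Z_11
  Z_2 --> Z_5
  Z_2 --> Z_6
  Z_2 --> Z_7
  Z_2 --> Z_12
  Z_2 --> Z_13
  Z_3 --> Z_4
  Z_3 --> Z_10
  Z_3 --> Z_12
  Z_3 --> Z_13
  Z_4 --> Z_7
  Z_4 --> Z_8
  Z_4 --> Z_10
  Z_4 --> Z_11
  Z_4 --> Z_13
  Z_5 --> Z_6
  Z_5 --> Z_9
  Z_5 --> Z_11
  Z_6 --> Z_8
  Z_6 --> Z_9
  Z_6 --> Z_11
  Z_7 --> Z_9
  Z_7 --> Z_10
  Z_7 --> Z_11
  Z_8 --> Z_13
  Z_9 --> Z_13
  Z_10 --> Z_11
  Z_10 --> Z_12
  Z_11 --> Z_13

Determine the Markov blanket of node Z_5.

By definition, MB(Z_5) is built from Z_5's parents, Z_5's children, and the co-parents of Z_5.
Z_5 has parents Z_1, Z_2.
Z_5 has children Z_6, Z_9, Z_11.
For each child, the remaining parents (spouses of Z_5):
  parents(Z_6) \ {Z_5} = {Z_0, Z_2}.
  Z_9 also has parents Z_0, Z_6, Z_7.
  Z_11 also has parents Z_0, Z_1, Z_4, Z_6, Z_7, Z_10.
Taking the union gives {Z_0, Z_1, Z_2, Z_4, Z_6, Z_7, Z_9, Z_10, Z_11}.

{Z_0, Z_1, Z_2, Z_4, Z_6, Z_7, Z_9, Z_10, Z_11}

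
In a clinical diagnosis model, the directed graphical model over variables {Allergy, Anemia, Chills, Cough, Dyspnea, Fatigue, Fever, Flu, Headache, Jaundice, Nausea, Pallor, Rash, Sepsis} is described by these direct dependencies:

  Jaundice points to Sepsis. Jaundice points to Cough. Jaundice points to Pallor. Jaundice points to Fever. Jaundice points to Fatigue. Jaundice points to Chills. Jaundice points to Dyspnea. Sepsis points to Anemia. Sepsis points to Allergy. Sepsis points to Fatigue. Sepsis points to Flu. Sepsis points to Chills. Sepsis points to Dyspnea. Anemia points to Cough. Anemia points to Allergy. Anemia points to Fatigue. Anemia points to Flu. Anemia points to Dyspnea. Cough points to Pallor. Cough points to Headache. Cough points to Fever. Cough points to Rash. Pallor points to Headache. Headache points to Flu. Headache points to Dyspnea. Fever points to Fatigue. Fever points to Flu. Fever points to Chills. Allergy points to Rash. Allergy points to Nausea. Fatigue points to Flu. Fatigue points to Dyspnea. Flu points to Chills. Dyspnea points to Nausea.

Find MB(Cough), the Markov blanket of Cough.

{Allergy, Anemia, Fever, Headache, Jaundice, Pallor, Rash}

Pa(Cough) = {Anemia, Jaundice}.
Cough's children: Fever, Headache, Pallor, Rash.
Co-parents of Cough (other parents of its children):
  Pallor also has parent Jaundice.
  Headache also has parent Pallor.
  Fever also has parent Jaundice.
  parents(Rash) \ {Cough} = {Allergy}.
MB(Cough) = {Allergy, Anemia, Fever, Headache, Jaundice, Pallor, Rash}.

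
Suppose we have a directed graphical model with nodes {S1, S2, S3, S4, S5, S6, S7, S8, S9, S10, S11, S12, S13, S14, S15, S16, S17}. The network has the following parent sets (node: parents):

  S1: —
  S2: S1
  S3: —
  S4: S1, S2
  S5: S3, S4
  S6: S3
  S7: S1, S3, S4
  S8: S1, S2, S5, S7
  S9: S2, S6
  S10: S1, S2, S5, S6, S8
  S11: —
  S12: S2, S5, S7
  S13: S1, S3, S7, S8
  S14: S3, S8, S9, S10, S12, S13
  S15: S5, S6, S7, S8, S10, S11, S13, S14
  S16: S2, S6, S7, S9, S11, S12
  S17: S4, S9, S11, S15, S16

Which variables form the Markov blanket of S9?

S9's children: S14, S16, S17.
Pa(S9) = {S2, S6}.
Parents of each child, excluding S9:
  S14 also has parents S3, S8, S10, S12, S13.
  S16's other parents are S2, S6, S7, S11, S12.
  parents(S17) \ {S9} = {S4, S11, S15, S16}.
MB(S9) = {S2, S3, S4, S6, S7, S8, S10, S11, S12, S13, S14, S15, S16, S17}.

{S2, S3, S4, S6, S7, S8, S10, S11, S12, S13, S14, S15, S16, S17}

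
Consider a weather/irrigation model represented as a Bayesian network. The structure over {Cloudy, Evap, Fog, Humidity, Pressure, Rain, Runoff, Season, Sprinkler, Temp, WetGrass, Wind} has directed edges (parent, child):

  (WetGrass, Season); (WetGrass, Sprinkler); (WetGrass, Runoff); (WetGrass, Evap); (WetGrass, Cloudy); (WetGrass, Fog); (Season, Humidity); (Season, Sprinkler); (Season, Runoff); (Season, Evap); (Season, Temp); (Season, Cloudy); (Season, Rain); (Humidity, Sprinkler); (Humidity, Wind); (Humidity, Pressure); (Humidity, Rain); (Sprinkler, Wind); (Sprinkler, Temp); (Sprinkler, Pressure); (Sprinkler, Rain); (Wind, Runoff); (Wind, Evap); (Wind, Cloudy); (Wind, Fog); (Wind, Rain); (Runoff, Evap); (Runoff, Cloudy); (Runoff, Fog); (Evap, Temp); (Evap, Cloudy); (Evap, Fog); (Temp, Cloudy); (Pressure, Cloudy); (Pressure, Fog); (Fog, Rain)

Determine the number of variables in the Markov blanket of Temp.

8

Temp's children: Cloudy.
Temp has parents Evap, Season, Sprinkler.
Other parents of Temp's children:
  Cloudy: Evap, Pressure, Runoff, Season, WetGrass, Wind
MB(Temp) = {Cloudy, Evap, Pressure, Runoff, Season, Sprinkler, WetGrass, Wind}, which has 8 nodes.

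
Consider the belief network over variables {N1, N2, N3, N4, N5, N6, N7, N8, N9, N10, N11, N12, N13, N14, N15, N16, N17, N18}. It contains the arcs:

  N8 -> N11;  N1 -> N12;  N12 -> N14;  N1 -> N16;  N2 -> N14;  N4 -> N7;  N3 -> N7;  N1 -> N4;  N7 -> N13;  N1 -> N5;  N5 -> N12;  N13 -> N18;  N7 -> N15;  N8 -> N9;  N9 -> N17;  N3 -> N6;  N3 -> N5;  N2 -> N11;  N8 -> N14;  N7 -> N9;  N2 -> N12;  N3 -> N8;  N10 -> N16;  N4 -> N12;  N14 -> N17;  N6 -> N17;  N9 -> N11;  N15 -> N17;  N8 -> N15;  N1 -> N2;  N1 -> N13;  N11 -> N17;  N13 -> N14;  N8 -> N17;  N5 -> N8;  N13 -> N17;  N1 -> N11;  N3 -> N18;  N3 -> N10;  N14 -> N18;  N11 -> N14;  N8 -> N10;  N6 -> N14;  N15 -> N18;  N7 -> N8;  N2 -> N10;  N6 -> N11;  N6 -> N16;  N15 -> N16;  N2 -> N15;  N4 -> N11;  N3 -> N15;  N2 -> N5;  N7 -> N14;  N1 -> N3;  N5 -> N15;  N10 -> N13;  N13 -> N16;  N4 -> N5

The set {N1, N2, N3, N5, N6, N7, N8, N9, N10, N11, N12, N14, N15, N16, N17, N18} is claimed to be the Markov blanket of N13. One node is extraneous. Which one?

N5

By definition, MB(N13) is built from N13's parents, N13's children, and the co-parents of N13.
N13 has children N14, N16, N17, N18.
Parents of N13: N1, N7, N10.
Other parents of N13's children:
  N14's other parents are N2, N6, N7, N8, N11, N12.
  parents(N16) \ {N13} = {N1, N6, N10, N15}.
  N17 also has parents N6, N8, N9, N11, N14, N15.
  parents(N18) \ {N13} = {N3, N14, N15}.
MB(N13) = {N1, N2, N3, N6, N7, N8, N9, N10, N11, N12, N14, N15, N16, N17, N18}.
N5 is neither a parent, child, nor co-parent of N13, so it does not belong.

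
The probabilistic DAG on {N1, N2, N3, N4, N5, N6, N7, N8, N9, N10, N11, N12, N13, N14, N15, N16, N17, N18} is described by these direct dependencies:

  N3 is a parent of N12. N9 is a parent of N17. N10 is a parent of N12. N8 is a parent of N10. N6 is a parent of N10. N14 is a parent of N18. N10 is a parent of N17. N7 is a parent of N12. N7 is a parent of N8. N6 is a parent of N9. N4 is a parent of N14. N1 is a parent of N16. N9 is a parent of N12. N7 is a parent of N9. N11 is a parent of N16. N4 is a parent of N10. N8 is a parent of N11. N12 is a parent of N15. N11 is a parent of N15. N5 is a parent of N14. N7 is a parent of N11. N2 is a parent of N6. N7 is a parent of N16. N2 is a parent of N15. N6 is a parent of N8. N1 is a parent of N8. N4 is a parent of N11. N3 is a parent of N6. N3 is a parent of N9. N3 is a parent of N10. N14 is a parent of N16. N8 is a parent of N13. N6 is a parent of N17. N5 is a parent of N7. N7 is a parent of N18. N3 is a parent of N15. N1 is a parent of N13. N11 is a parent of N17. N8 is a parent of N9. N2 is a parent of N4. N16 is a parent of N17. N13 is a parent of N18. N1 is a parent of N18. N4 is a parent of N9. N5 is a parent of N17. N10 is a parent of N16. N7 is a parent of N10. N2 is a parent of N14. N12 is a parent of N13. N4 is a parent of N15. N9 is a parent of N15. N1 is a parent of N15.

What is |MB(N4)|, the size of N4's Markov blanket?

13

A node's Markov blanket = Pa ∪ Ch ∪ (parents of Ch other than the node itself).
Pa(N4) = {N2}.
N4 has children N9, N10, N11, N14, N15.
For each child, the remaining parents (spouses of N4):
  N9: N3, N6, N7, N8
  N10: N3, N6, N7, N8
  N11: N7, N8
  N14: N2, N5
  N15: N1, N2, N3, N9, N11, N12
MB(N4) = {N1, N2, N3, N5, N6, N7, N8, N9, N10, N11, N12, N14, N15}, which has 13 nodes.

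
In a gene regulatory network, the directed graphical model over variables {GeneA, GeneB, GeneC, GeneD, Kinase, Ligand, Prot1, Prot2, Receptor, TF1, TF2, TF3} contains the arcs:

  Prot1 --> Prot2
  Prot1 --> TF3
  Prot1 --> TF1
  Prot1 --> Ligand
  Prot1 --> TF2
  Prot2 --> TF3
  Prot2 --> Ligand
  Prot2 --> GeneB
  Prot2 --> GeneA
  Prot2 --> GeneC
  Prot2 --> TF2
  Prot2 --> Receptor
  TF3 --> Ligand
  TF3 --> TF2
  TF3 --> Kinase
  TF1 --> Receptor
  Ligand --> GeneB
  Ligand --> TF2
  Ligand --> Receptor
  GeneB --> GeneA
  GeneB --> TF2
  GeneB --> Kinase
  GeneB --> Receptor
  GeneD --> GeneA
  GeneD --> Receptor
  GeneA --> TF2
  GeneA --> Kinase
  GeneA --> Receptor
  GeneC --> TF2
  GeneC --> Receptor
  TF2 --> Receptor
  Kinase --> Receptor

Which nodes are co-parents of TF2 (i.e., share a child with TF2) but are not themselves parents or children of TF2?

{GeneD, Kinase, TF1}

Children of TF2: Receptor.
  parents(Receptor) \ {TF2} = {GeneA, GeneB, GeneC, GeneD, Kinase, Ligand, Prot2, TF1}.
Excluding nodes already adjacent to TF2 (GeneA, GeneB, GeneC, Ligand, Prot1, Prot2, Receptor, TF3), the co-parent-only contribution is {GeneD, Kinase, TF1}.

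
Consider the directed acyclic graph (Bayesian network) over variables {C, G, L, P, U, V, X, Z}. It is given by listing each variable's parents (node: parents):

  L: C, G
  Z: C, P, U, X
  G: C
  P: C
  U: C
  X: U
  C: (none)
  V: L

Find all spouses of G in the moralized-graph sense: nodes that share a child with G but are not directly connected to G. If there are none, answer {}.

{}

Children of G: L.
  L: C
Excluding nodes already adjacent to G (C, L), the co-parent-only contribution is {}.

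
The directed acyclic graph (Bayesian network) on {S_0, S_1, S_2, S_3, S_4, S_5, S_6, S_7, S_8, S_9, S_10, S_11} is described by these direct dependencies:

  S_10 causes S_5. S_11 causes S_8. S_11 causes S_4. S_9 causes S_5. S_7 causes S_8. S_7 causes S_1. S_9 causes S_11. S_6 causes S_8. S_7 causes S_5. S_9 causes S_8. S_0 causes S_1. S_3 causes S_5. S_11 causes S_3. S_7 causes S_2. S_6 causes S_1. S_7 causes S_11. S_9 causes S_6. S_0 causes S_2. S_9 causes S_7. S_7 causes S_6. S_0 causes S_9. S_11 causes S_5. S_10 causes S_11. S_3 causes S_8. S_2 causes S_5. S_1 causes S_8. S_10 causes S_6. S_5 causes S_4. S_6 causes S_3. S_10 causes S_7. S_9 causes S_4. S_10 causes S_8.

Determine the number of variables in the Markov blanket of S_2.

Recall MB(v) = parents ∪ children ∪ spouses, where spouses are the other parents of v's children.
Children of S_2: S_5.
S_2's parents: S_0, S_7.
Parents of each child, excluding S_2:
  S_5: S_3, S_7, S_9, S_10, S_11
MB(S_2) = {S_0, S_3, S_5, S_7, S_9, S_10, S_11}, which has 7 nodes.

7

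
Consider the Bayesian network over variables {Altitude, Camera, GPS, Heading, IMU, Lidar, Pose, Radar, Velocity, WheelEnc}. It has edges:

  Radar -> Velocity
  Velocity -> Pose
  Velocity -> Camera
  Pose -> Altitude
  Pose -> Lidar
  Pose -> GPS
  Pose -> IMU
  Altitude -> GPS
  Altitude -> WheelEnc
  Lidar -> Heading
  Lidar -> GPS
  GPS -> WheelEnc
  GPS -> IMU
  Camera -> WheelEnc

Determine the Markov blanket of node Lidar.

A node's Markov blanket = Pa ∪ Ch ∪ (parents of Ch other than the node itself).
Pa(Lidar) = {Pose}.
Lidar's children: GPS, Heading.
Co-parents of Lidar (other parents of its children):
  Heading: —
  GPS: Altitude, Pose
MB(Lidar) = {Altitude, GPS, Heading, Pose}.

{Altitude, GPS, Heading, Pose}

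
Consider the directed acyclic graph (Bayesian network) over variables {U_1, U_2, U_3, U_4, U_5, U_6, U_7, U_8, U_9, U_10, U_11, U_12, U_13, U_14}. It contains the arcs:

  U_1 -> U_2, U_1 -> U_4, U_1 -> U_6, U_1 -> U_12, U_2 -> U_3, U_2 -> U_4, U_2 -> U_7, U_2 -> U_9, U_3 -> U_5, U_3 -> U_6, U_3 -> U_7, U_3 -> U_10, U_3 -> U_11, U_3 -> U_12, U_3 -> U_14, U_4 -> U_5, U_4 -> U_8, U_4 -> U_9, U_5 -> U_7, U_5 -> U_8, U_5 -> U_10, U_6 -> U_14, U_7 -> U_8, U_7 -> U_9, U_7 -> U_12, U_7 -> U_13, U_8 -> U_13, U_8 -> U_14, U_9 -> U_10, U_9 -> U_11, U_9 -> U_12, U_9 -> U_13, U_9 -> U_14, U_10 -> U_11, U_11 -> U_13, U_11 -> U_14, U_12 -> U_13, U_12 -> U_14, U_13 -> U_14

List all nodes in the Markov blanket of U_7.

Pa(U_7) = {U_2, U_3, U_5}.
Ch(U_7) = {U_8, U_9, U_12, U_13}.
Co-parents of U_7 (other parents of its children):
  U_8 also has parents U_4, U_5.
  parents(U_9) \ {U_7} = {U_2, U_4}.
  parents(U_12) \ {U_7} = {U_1, U_3, U_9}.
  U_13's other parents are U_8, U_9, U_11, U_12.
Taking the union gives {U_1, U_2, U_3, U_4, U_5, U_8, U_9, U_11, U_12, U_13}.

{U_1, U_2, U_3, U_4, U_5, U_8, U_9, U_11, U_12, U_13}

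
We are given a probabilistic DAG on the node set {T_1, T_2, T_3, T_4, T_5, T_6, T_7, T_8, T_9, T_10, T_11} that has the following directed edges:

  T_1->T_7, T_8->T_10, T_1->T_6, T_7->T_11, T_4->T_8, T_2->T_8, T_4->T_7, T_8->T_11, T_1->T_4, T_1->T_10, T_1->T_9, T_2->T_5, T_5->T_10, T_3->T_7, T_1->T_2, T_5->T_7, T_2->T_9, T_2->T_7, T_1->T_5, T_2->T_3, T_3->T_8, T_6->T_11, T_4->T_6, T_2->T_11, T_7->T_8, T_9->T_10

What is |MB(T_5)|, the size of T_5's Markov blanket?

8

T_5's parents: T_1, T_2.
T_5 has children T_7, T_10.
Parents of each child, excluding T_5:
  T_7: T_1, T_2, T_3, T_4
  T_10: T_1, T_8, T_9
MB(T_5) = {T_1, T_2, T_3, T_4, T_7, T_8, T_9, T_10}, which has 8 nodes.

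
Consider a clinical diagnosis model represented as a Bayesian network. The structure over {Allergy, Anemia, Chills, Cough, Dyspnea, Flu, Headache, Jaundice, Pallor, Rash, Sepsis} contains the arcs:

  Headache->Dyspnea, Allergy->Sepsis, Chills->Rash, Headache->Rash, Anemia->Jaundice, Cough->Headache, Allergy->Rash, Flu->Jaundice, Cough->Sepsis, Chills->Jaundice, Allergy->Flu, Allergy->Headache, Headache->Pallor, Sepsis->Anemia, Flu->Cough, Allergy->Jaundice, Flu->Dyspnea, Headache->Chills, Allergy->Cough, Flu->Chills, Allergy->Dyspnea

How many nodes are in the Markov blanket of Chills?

6

Parents of Chills: Flu, Headache.
Chills has children Jaundice, Rash.
Parents of each child, excluding Chills:
  Jaundice: Allergy, Anemia, Flu
  Rash: Allergy, Headache
MB(Chills) = {Allergy, Anemia, Flu, Headache, Jaundice, Rash}, which has 6 nodes.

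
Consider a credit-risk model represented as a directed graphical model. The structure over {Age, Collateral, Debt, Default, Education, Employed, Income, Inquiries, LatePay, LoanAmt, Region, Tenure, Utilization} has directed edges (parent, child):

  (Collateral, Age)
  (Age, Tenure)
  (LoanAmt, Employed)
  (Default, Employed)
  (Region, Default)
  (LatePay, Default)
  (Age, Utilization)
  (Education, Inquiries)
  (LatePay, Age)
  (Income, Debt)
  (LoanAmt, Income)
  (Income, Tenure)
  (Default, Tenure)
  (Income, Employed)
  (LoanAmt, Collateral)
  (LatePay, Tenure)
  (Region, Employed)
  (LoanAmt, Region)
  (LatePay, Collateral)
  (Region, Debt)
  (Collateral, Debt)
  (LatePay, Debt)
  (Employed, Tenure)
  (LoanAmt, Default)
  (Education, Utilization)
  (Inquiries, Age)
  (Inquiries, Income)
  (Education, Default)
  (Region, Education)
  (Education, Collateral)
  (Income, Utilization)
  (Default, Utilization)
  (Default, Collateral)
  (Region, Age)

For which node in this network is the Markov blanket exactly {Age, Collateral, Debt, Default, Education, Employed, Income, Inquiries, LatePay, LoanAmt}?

The target node must have every member of {Age, Collateral, Debt, Default, Education, Employed, Income, Inquiries, LatePay, LoanAmt} as a parent, child, or co-parent, and no others.
Parents of Region: LoanAmt; children: Age, Debt, Default, Education, Employed; co-parents: Collateral, Default, Education, Income, Inquiries, LatePay, LoanAmt.
These exactly cover the given set, so the node is Region.

Region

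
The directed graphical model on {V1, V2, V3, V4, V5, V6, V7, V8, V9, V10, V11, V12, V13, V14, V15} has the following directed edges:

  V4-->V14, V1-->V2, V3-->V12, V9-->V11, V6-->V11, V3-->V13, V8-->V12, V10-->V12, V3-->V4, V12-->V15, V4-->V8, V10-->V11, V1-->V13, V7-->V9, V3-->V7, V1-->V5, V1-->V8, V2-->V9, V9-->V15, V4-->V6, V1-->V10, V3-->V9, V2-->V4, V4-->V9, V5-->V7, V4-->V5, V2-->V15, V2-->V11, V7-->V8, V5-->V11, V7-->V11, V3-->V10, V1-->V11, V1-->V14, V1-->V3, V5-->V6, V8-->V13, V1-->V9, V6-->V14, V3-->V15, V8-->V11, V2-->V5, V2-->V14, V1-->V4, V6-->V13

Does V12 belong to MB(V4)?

Parents of V4: V1, V2, V3.
V4's children: V5, V6, V8, V9, V14.
For each child, the remaining parents (spouses of V4):
  V5: V1, V2
  V6: V5
  V8: V1, V7
  V9: V1, V2, V3, V7
  V14: V1, V2, V6
MB(V4) = {V1, V2, V3, V5, V6, V7, V8, V9, V14}; V12 is not in this set.

No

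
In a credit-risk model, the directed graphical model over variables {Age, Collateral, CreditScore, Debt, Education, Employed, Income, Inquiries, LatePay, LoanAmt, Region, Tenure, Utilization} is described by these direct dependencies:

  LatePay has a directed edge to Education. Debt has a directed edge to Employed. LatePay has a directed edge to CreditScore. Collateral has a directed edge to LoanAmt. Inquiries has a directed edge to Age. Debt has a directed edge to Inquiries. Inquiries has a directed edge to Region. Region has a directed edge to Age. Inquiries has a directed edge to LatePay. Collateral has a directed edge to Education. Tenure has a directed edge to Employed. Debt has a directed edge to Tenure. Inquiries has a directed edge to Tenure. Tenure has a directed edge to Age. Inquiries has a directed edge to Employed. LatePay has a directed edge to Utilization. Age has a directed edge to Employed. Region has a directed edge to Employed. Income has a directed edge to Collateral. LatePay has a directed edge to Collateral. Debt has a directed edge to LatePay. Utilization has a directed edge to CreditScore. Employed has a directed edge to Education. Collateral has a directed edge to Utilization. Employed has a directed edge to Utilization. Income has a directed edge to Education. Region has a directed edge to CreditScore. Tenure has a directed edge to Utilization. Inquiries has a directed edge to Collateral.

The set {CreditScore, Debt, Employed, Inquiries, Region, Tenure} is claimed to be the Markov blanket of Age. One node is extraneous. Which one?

The Markov blanket of a node is its parents, its children, and the other parents of its children.
Pa(Age) = {Inquiries, Region, Tenure}.
Children of Age: Employed.
Parents of each child, excluding Age:
  Employed's other parents are Debt, Inquiries, Region, Tenure.
MB(Age) = {Debt, Employed, Inquiries, Region, Tenure}.
CreditScore is neither a parent, child, nor co-parent of Age, so it does not belong.

CreditScore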